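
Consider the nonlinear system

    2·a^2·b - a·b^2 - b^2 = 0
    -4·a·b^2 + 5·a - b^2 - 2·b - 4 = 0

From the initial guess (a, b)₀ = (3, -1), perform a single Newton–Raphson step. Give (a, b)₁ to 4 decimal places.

(1.4379, -0.9349)

At (3, -1): F = (-22.0000, 0.0000).
Jacobian J = [[4·a·b - b^2, 2·a^2 - 2·a·b - 2·b], [-4·b^2 + 5, -8·a·b - 2·b - 2]].
At the point, J = [[-13.0000, 26.0000], [1.0000, 24.0000]] (det J = -338.0000).
Solving J·Δ = −F gives Δ = (-1.5621, 0.0651).
Then the next iterate is (a, b)₁ = (1.4379, -0.9349).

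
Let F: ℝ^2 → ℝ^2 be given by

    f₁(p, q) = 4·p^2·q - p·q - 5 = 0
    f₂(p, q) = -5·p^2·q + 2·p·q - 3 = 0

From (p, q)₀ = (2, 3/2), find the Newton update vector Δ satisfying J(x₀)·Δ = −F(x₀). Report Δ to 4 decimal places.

(-6.7778, 9.7500)

At (2, 3/2): F = (16.0000, -27.0000).
Jacobian J = [[8·p·q - q, 4·p^2 - p], [-10·p·q + 2·q, -5·p^2 + 2·p]].
At the point, J = [[22.5000, 14.0000], [-27.0000, -16.0000]] (det J = 18.0000).
Solving J·Δ = −F gives Δ = (-6.7778, 9.7500).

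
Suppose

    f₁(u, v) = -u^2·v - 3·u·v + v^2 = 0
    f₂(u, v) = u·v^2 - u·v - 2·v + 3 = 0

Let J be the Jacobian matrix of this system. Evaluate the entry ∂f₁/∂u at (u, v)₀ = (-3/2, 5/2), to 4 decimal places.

0.0000

∂f₁/∂u = -2·u·v - 3·v.
At (-3/2, 5/2) this is 0.0000.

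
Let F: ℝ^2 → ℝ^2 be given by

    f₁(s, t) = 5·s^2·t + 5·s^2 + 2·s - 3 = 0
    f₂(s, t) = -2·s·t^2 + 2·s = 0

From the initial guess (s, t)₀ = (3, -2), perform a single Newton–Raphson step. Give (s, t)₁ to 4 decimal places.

(2.5075, -1.3731)

At (3, -2): F = (-42.0000, -18.0000).
Jacobian J = [[10·s·t + 10·s + 2, 5·s^2], [-2·t^2 + 2, -4·s·t]].
At the point, J = [[-28.0000, 45.0000], [-6.0000, 24.0000]] (det J = -402.0000).
Solving J·Δ = −F gives Δ = (-0.4925, 0.6269).
Then the next iterate is (s, t)₁ = (2.5075, -1.3731).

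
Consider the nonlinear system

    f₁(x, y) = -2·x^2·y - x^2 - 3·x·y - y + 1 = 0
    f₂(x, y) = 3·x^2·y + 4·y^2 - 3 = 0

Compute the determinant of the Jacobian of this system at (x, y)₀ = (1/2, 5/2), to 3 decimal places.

J = [[-4·x·y - 2·x - 3·y, -2·x^2 - 3·x - 1], [6·x·y, 3·x^2 + 8·y]].
At the point, J = [[-13.500, -3.000], [7.500, 20.750]].
det J = -257.625.

-257.625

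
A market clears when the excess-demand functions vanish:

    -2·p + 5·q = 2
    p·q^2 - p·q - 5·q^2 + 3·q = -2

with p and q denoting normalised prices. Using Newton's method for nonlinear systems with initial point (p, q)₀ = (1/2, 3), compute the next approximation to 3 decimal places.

At (1/2, 3): F = (12.000, -31.000).
Jacobian J = [[-2, 5], [q^2 - q, 2·p·q - p - 10·q + 3]].
At the point, J = [[-2.000, 5.000], [6.000, -24.500]] (det J = 19.000).
Solving J·Δ = −F gives Δ = (7.316, 0.526).
Then the next iterate is (p, q)₁ = (7.816, 3.526).

(7.816, 3.526)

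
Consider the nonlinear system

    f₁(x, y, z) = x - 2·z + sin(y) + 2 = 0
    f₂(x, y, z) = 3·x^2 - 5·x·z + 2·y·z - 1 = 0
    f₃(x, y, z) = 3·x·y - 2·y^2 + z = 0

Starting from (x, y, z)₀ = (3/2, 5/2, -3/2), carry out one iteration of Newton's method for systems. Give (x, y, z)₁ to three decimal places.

At (3/2, 5/2, -3/2): F = (7.09847, 9.500, -2.750).
Jacobian J = [[1, cos(y), -2], [6·x - 5·z, 2·z, -5·x + 2·y], [3·y, 3·x - 4·y, 1]].
At the point, J = [[1.000, -0.80114, -2.000], [16.500, -3.000, -2.500], [7.500, -5.500, 1.000]] (det J = 147.99031).
Solving J·Δ = −F gives Δ = (-0.028, 0.097, 3.496).
Then the next iterate is (x, y, z)₁ = (1.472, 2.597, 1.996).

(1.472, 2.597, 1.996)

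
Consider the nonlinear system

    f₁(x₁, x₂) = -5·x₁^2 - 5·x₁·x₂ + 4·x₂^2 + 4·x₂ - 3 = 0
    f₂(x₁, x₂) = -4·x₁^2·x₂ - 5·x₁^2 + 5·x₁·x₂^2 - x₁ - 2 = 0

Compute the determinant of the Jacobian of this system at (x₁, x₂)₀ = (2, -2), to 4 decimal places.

1242.0000

J = [[-10·x₁ - 5·x₂, -5·x₁ + 8·x₂ + 4], [-8·x₁·x₂ - 10·x₁ + 5·x₂^2 - 1, -4·x₁^2 + 10·x₁·x₂]].
At the point, J = [[-10.0000, -22.0000], [31.0000, -56.0000]].
det J = 1242.0000.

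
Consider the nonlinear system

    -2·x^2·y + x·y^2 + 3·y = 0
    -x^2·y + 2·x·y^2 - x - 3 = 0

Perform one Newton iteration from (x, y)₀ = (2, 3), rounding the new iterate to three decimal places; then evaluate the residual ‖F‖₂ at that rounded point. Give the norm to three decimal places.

At (2, 3): F = (3.000, 19.000).
Jacobian J = [[-4·x·y + y^2, -2·x^2 + 2·x·y + 3], [-2·x·y + 2·y^2 - 1, -x^2 + 4·x·y]].
At the point, J = [[-15.000, 7.000], [5.000, 20.000]] (det J = -335.000).
Solving J·Δ = −F gives Δ = (-0.218, -0.896).
Then the next iterate is (x, y)₁ = (1.782, 2.104).
Re-evaluating at (1.782, 2.104): F = (0.83798, 4.31387), so ‖F‖₂ = 4.395.

4.395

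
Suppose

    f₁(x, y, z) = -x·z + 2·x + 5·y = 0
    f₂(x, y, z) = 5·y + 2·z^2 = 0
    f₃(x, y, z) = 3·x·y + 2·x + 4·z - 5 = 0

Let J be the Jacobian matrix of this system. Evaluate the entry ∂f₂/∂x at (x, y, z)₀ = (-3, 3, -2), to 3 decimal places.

0.000

∂f₂/∂x = 0.
At (-3, 3, -2) this is 0.000.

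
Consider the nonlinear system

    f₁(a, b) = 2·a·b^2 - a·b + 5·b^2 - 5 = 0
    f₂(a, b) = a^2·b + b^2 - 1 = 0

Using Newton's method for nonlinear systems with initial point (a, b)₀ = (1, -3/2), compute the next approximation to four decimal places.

At (1, -3/2): F = (12.2500, -0.2500).
Jacobian J = [[2·b^2 - b, 4·a·b - a + 10·b], [2·a·b, a^2 + 2·b]].
At the point, J = [[6.0000, -22.0000], [-3.0000, -2.0000]] (det J = -78.0000).
Solving J·Δ = −F gives Δ = (-0.3846, 0.4519).
Then the next iterate is (a, b)₁ = (0.6154, -1.0481).

(0.6154, -1.0481)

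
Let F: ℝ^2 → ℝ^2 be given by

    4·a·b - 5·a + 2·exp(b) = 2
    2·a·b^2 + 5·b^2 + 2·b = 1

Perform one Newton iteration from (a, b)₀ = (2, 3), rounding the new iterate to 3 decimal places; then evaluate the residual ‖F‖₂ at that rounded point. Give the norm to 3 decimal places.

28.355

At (2, 3): F = (52.17107, 86.000).
Jacobian J = [[4·b - 5, 4·a + 2·exp(b)], [2·b^2, 4·a·b + 10·b + 2]].
At the point, J = [[7.000, 48.17107], [18.000, 56.000]] (det J = -475.07933).
Solving J·Δ = −F gives Δ = (-2.570, -0.710).
Then the next iterate is (a, b)₁ = (-0.570, 2.290).
Re-evaluating at (-0.570, 2.290): F = (15.37868, 23.82223), so ‖F‖₂ = 28.355.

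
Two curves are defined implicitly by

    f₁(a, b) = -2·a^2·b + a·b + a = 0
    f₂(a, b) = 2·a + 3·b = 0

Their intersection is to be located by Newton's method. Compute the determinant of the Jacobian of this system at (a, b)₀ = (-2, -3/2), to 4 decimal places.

-17.5000

J = [[-4·a·b + b + 1, -2·a^2 + a], [2, 3]].
At the point, J = [[-12.5000, -10.0000], [2.0000, 3.0000]].
det J = -17.5000.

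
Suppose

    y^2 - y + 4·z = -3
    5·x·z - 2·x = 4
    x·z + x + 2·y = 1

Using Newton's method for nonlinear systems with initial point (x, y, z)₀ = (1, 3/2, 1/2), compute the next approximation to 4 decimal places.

At (1, 3/2, 1/2): F = (5.7500, -3.5000, 3.5000).
Jacobian J = [[0, 2·y - 1, 4], [5·z - 2, 0, 5·x], [z + 1, 2, x]].
At the point, J = [[0.0000, 2.0000, 4.0000], [0.5000, 0.0000, 5.0000], [1.5000, 2.0000, 1.0000]] (det J = 18.0000).
Solving J·Δ = −F gives Δ = (2.4167, -3.7917, 0.4583).
Then the next iterate is (x, y, z)₁ = (3.4167, -2.2917, 0.9583).

(3.4167, -2.2917, 0.9583)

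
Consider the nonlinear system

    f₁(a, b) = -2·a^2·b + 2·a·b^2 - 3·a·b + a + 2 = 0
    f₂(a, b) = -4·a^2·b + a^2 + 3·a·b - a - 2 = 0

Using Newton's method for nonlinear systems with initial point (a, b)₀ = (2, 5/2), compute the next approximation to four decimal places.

At (2, 5/2): F = (-6.0000, -25.0000).
Jacobian J = [[-4·a·b + 2·b^2 - 3·b + 1, -2·a^2 + 4·a·b - 3·a], [-8·a·b + 2·a + 3·b - 1, -4·a^2 + 3·a]].
At the point, J = [[-14.0000, 6.0000], [-29.5000, -10.0000]] (det J = 317.0000).
Solving J·Δ = −F gives Δ = (-0.6625, -0.5457).
Then the next iterate is (a, b)₁ = (1.3375, 1.9543).

(1.3375, 1.9543)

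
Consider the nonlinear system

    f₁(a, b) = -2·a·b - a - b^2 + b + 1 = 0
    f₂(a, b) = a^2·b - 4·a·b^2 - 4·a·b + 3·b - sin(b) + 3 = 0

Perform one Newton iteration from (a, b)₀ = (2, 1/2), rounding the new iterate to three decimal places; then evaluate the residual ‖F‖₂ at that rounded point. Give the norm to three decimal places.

3.275

At (2, 1/2): F = (-2.750, 0.02057).
Jacobian J = [[-2·b - 1, -2·a - 2·b + 1], [2·a·b - 4·b^2 - 4·b, a^2 - 8·a·b - 4·a - cos(b) + 3]].
At the point, J = [[-2.000, -4.000], [-1.000, -9.87758]] (det J = 15.75517).
Solving J·Δ = −F gives Δ = (-1.729, 0.177).
Then the next iterate is (a, b)₁ = (0.271, 0.677).
Re-evaluating at (0.271, 0.677): F = (0.58074, 3.22357), so ‖F‖₂ = 3.275.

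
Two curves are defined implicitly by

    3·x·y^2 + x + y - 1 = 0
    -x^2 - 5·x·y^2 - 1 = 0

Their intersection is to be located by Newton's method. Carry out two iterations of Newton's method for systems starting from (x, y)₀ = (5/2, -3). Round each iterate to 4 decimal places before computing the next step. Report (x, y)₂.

(-7.2267, 14.5248)

At (5/2, -3): F = (66.0000, -119.7500).
Jacobian J = [[3·y^2 + 1, 6·x·y + 1], [-2·x - 5·y^2, -10·x·y]].
At the point, J = [[28.0000, -44.0000], [-50.0000, 75.0000]] (det J = -100.0000).
Solving J·Δ = −F gives Δ = (-3.1900, -0.5300).
Then the next iterate is (x, y)₁ = (-0.6900, -3.5300).
Round to (-0.6900, -3.5300) and repeat: F = (-31.014063, 41.514005), J = [[38.3827, 15.6142], [-60.9245, -24.3570]].
Δ = (-6.5367, 18.0548), so (x, y)₂ = (-7.2267, 14.5248).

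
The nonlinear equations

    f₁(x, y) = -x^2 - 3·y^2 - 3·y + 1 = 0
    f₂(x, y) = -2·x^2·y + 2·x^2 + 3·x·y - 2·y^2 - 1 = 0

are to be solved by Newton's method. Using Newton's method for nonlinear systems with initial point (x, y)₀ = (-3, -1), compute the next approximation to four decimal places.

At (-3, -1): F = (-8.0000, 42.0000).
Jacobian J = [[-2·x, -6·y - 3], [-4·x·y + 4·x + 3·y, -2·x^2 + 3·x - 4·y]].
At the point, J = [[6.0000, 3.0000], [-27.0000, -23.0000]] (det J = -57.0000).
Solving J·Δ = −F gives Δ = (1.0175, 0.6316).
Then the next iterate is (x, y)₁ = (-1.9825, -0.3684).

(-1.9825, -0.3684)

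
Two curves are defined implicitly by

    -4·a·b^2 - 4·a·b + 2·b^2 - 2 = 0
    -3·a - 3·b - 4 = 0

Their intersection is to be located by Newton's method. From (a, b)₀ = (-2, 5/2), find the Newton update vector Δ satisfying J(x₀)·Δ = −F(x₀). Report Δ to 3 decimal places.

At (-2, 5/2): F = (80.500, -5.500).
Jacobian J = [[-4·b^2 - 4·b, -8·a·b - 4·a + 4·b], [-3, -3]].
At the point, J = [[-35.000, 58.000], [-3.000, -3.000]] (det J = 279.000).
Solving J·Δ = −F gives Δ = (-0.278, -1.556).

(-0.278, -1.556)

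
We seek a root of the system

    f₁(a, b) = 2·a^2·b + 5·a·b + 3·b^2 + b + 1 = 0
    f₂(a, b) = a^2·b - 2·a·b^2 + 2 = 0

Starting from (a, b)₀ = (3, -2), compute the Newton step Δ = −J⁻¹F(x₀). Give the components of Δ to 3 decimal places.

At (3, -2): F = (-55.000, -40.000).
Jacobian J = [[4·a·b + 5·b, 2·a^2 + 5·a + 6·b + 1], [2·a·b - 2·b^2, a^2 - 4·a·b]].
At the point, J = [[-34.000, 22.000], [-20.000, 33.000]] (det J = -682.000).
Solving J·Δ = −F gives Δ = (-1.371, 0.381).

(-1.371, 0.381)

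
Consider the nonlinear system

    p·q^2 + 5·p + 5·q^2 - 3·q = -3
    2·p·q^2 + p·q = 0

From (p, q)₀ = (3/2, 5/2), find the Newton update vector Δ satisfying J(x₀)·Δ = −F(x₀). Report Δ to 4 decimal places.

At (3/2, 5/2): F = (43.6250, 22.5000).
Jacobian J = [[q^2 + 5, 2·p·q + 10·q - 3], [2·q^2 + q, 4·p·q + p]].
At the point, J = [[11.2500, 29.5000], [15.0000, 16.5000]] (det J = -256.8750).
Solving J·Δ = −F gives Δ = (0.2182, -1.5620).

(0.2182, -1.5620)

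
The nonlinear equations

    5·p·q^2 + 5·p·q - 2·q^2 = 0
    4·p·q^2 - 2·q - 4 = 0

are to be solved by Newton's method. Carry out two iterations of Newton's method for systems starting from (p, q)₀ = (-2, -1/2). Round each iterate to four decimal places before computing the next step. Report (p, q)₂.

At (-2, -1/2): F = (2.0000, -5.0000).
Jacobian J = [[5·q^2 + 5·q, 10·p·q + 5·p - 4·q], [4·q^2, 8·p·q - 2]].
At the point, J = [[-1.2500, 2.0000], [1.0000, 6.0000]] (det J = -9.5000).
Solving J·Δ = −F gives Δ = (2.3158, 0.4474).
Then the next iterate is (p, q)₁ = (0.3158, -0.0526).
Round to (0.3158, -0.0526) and repeat: F = (-0.084220, -3.891305), J = [[-0.249166, 1.623289], [0.011067, -2.132889]].
Δ = (-12.6516, -1.8901), so (p, q)₂ = (-12.3358, -1.9427).

(-12.3358, -1.9427)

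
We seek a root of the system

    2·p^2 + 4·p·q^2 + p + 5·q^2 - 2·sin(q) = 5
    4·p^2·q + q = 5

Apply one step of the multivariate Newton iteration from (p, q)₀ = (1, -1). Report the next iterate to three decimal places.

At (1, -1): F = (8.68294, -10.000).
Jacobian J = [[4·p + 4·q^2 + 1, 8·p·q + 10·q - 2·cos(q)], [8·p·q, 4·p^2 + 1]].
At the point, J = [[9.000, -19.08060], [-8.000, 5.000]] (det J = -107.64484).
Solving J·Δ = −F gives Δ = (-1.369, -0.191).
Then the next iterate is (p, q)₁ = (-0.369, -1.191).

(-0.369, -1.191)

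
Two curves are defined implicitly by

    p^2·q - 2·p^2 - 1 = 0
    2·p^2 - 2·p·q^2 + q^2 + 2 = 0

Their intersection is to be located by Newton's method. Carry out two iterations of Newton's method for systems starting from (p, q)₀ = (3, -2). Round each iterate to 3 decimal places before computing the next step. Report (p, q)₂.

At (3, -2): F = (-37.000, 0.000).
Jacobian J = [[2·p·q - 4·p, p^2], [4·p - 2·q^2, -4·p·q + 2·q]].
At the point, J = [[-24.000, 9.000], [4.000, 20.000]] (det J = -516.000).
Solving J·Δ = −F gives Δ = (-1.434, 0.287).
Then the next iterate is (p, q)₁ = (1.566, -1.713).
Round to (1.566, -1.713) and repeat: F = (-10.10560, 0.64864), J = [[-11.62912, 2.45236], [0.39526, 7.30423]].
Δ = (-0.878, -0.041), so (p, q)₂ = (0.688, -1.754).

(0.688, -1.754)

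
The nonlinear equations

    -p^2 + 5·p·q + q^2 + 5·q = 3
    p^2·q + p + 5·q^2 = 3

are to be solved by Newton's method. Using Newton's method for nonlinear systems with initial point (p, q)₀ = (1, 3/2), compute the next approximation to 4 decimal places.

At (1, 3/2): F = (13.2500, 10.7500).
Jacobian J = [[-2·p + 5·q, 5·p + 2·q + 5], [2·p·q + 1, p^2 + 10·q]].
At the point, J = [[5.5000, 13.0000], [4.0000, 16.0000]] (det J = 36.0000).
Solving J·Δ = −F gives Δ = (-2.0069, -0.1701).
Then the next iterate is (p, q)₁ = (-1.0069, 1.3299).

(-1.0069, 1.3299)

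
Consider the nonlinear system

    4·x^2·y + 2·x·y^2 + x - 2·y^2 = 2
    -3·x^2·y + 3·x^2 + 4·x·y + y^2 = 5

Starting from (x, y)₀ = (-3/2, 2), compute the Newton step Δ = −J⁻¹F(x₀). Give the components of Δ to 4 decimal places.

At (-3/2, 2): F = (-5.5000, -19.7500).
Jacobian J = [[8·x·y + 2·y^2 + 1, 4·x^2 + 4·x·y - 4·y], [-6·x·y + 6·x + 4·y, -3·x^2 + 4·x + 2·y]].
At the point, J = [[-15.0000, -11.0000], [17.0000, -8.7500]] (det J = 318.2500).
Solving J·Δ = −F gives Δ = (0.5314, -1.2247).

(0.5314, -1.2247)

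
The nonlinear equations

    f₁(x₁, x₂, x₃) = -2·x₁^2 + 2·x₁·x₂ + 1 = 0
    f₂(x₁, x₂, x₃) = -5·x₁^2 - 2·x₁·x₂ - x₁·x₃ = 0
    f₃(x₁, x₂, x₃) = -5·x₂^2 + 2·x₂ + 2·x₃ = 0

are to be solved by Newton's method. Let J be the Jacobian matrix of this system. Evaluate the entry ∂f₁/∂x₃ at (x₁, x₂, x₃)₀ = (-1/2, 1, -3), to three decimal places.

0.000

∂f₁/∂x₃ = 0.
At (-1/2, 1, -3) this is 0.000.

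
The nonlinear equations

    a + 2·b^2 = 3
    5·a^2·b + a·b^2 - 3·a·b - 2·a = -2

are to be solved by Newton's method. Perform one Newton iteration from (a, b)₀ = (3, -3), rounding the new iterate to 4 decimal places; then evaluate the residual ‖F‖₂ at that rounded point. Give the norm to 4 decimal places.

At (3, -3): F = (18.0000, -85.0000).
Jacobian J = [[1, 4·b], [10·a·b + b^2 - 3·b - 2, 5·a^2 + 2·a·b - 3·a]].
At the point, J = [[1.0000, -12.0000], [-74.0000, 18.0000]] (det J = -870.0000).
Solving J·Δ = −F gives Δ = (-0.8000, 1.4333).
Then the next iterate is (a, b)₁ = (2.2000, -1.5667).
Re-evaluating at (2.2000, -1.5667): F = (4.109098, -24.573912), so ‖F‖₂ = 24.9151.

24.9151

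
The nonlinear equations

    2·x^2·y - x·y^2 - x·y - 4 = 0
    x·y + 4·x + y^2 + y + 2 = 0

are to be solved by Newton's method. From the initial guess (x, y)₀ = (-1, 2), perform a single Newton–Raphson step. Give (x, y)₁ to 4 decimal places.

(-0.8980, 1.3469)

At (-1, 2): F = (6.0000, 2.0000).
Jacobian J = [[4·x·y - y^2 - y, 2·x^2 - 2·x·y - x], [y + 4, x + 2·y + 1]].
At the point, J = [[-14.0000, 7.0000], [6.0000, 4.0000]] (det J = -98.0000).
Solving J·Δ = −F gives Δ = (0.1020, -0.6531).
Then the next iterate is (x, y)₁ = (-0.8980, 1.3469).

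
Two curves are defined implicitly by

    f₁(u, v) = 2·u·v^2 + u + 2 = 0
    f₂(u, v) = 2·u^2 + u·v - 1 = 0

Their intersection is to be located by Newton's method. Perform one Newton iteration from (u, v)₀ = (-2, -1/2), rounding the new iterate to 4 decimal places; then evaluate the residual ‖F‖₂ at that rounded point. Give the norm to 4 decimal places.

1.7744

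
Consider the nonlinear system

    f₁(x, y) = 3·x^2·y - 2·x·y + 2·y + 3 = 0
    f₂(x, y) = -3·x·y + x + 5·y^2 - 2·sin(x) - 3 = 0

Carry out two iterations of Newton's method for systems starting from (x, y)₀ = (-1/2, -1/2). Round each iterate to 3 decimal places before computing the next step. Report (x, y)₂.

At (-1/2, -1/2): F = (1.125, -2.04115).
Jacobian J = [[6·x·y - 2·y, 3·x^2 - 2·x + 2], [-3·y - 2·cos(x) + 1, -3·x + 10·y]].
At the point, J = [[2.500, 3.750], [0.74483, -3.500]] (det J = -11.54313).
Solving J·Δ = −F gives Δ = (0.322, -0.515).
Then the next iterate is (x, y)₁ = (-0.178, -1.015).
Round to (-0.178, -1.015) and repeat: F = (0.51218, 1.78524), J = [[3.11402, 2.45105], [2.07660, -9.616]].
Δ = (-0.265, 0.128), so (x, y)₂ = (-0.443, -0.887).

(-0.443, -0.887)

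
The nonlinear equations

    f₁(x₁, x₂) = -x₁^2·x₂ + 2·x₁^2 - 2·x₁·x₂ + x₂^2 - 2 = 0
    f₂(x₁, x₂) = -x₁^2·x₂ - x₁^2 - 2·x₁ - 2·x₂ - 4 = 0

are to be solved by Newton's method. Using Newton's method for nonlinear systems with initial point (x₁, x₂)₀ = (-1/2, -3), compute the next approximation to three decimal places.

(-0.218, -1.946)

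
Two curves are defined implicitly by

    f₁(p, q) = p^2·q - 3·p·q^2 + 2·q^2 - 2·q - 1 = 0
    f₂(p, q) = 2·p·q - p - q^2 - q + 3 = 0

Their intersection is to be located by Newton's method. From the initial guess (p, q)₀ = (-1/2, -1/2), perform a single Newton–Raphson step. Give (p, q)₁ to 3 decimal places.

(1.604, -0.457)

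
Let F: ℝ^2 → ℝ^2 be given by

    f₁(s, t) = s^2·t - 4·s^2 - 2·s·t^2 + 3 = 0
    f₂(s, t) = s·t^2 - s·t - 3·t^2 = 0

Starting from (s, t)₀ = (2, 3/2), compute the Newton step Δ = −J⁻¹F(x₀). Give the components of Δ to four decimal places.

At (2, 3/2): F = (-16.0000, -5.2500).
Jacobian J = [[2·s·t - 8·s - 2·t^2, s^2 - 4·s·t], [t^2 - t, 2·s·t - s - 6·t]].
At the point, J = [[-14.5000, -8.0000], [0.7500, -5.0000]] (det J = 78.5000).
Solving J·Δ = −F gives Δ = (-0.4841, -1.1226).

(-0.4841, -1.1226)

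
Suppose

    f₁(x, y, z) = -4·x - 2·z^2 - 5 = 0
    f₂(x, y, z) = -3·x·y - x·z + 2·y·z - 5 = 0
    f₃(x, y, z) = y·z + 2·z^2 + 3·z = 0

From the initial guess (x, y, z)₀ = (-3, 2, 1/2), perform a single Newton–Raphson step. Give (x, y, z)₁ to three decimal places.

At (-3, 2, 1/2): F = (6.500, 16.500, 3.000).
Jacobian J = [[-4, 0, -4·z], [-3·y - z, -3·x + 2·z, -x + 2·y], [0, z, y + 4·z + 3]].
At the point, J = [[-4.000, 0.000, -2.000], [-6.500, 10.000, 7.000], [0.000, 0.500, 7.000]] (det J = -259.500).
Solving J·Δ = −F gives Δ = (1.833, -0.167, -0.417).
Then the next iterate is (x, y, z)₁ = (-1.167, 1.833, 0.083).

(-1.167, 1.833, 0.083)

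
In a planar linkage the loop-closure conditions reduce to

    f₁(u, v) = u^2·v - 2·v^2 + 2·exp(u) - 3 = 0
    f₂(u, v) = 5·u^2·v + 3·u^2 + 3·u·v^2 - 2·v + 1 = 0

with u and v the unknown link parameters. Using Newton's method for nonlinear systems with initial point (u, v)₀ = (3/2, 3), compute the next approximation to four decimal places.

At (3/2, 3): F = (-5.286622, 76.0000).
Jacobian J = [[2·u·v + 2·exp(u), u^2 - 4·v], [10·u·v + 6·u + 3·v^2, 5·u^2 + 6·u·v - 2]].
At the point, J = [[17.963378, -9.7500], [81.0000, 36.2500]] (det J = 1440.922458).
Solving J·Δ = −F gives Δ = (-0.3813, -1.2446).
Then the next iterate is (u, v)₁ = (1.1187, 1.7554).

(1.1187, 1.7554)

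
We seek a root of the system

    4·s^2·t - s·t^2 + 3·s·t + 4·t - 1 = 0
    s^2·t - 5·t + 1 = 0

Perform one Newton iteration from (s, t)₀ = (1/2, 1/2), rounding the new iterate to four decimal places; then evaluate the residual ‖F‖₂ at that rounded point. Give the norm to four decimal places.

0.1553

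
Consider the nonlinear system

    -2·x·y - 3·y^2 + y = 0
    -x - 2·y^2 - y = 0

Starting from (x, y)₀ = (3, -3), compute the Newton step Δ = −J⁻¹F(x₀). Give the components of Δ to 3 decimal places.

(-1.291, 1.519)

At (3, -3): F = (-12.000, -18.000).
Jacobian J = [[-2·y, -2·x - 6·y + 1], [-1, -4·y - 1]].
At the point, J = [[6.000, 13.000], [-1.000, 11.000]] (det J = 79.000).
Solving J·Δ = −F gives Δ = (-1.291, 1.519).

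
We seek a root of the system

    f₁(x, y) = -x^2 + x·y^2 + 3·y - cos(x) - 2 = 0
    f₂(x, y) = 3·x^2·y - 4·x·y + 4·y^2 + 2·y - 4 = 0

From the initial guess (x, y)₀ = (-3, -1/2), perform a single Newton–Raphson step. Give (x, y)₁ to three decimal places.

At (-3, -1/2): F = (-12.26001, -23.500).
Jacobian J = [[-2·x + y^2 + sin(x), 2·x·y + 3], [6·x·y - 4·y, 3·x^2 - 4·x + 8·y + 2]].
At the point, J = [[6.10888, 6.000], [11.000, 37.000]] (det J = 160.02856).
Solving J·Δ = −F gives Δ = (1.954, 0.054).
Then the next iterate is (x, y)₁ = (-1.046, -0.446).

(-1.046, -0.446)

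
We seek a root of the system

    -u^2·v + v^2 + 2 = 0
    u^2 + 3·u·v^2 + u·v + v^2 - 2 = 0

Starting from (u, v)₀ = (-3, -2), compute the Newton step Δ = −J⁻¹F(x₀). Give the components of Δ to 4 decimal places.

(1.5169, 0.4459)

At (-3, -2): F = (24.0000, -19.0000).
Jacobian J = [[-2·u·v, -u^2 + 2·v], [2·u + 3·v^2 + v, 6·u·v + u + 2·v]].
At the point, J = [[-12.0000, -13.0000], [4.0000, 29.0000]] (det J = -296.0000).
Solving J·Δ = −F gives Δ = (1.5169, 0.4459).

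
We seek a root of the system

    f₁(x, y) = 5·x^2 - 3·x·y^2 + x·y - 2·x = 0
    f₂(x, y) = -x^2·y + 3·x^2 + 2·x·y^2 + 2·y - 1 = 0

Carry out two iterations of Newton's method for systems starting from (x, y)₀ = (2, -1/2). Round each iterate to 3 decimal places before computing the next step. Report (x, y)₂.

(0.770, -0.411)

At (2, -1/2): F = (13.500, 13.000).
Jacobian J = [[10·x - 3·y^2 + y - 2, -6·x·y + x], [-2·x·y + 6·x + 2·y^2, -x^2 + 4·x·y + 2]].
At the point, J = [[16.750, 8.000], [14.500, -6.000]] (det J = -216.500).
Solving J·Δ = −F gives Δ = (-0.855, 0.102).
Then the next iterate is (x, y)₁ = (1.145, -0.398).
Round to (1.145, -0.398) and repeat: F = (3.26530, 3.02161), J = [[8.57679, 3.87926], [8.09823, -1.13387]].
Δ = (-0.375, -0.013), so (x, y)₂ = (0.770, -0.411).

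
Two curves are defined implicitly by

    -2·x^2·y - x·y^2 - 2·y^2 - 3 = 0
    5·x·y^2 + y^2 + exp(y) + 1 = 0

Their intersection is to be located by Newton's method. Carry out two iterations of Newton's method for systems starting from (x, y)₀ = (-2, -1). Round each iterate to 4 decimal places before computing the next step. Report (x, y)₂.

At (-2, -1): F = (5.0000, -7.632121).
Jacobian J = [[-4·x·y - y^2, -2·x^2 - 2·x·y - 4·y], [5·y^2, 10·x·y + 2·y + exp(y)]].
At the point, J = [[-9.0000, -8.0000], [5.0000, 18.367879]] (det J = -125.310915).
Solving J·Δ = −F gives Δ = (0.2456, 0.3486).
Then the next iterate is (x, y)₁ = (-1.7544, -0.6514).
Round to (-1.7544, -0.6514) and repeat: F = (0.905700, -1.776515), J = [[-4.995587, -5.835871], [2.121610, 10.646677]].
Δ = (-0.0178, 0.1704), so (x, y)₂ = (-1.7722, -0.4810).

(-1.7722, -0.4810)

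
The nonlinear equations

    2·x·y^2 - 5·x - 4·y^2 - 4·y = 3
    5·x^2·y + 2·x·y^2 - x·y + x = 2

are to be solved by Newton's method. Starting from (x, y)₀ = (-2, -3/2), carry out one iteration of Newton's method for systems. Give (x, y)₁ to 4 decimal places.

At (-2, -3/2): F = (-5.0000, -46.0000).
Jacobian J = [[2·y^2 - 5, 4·x·y - 8·y - 4], [10·x·y + 2·y^2 - y + 1, 5·x^2 + 4·x·y - x]].
At the point, J = [[-0.5000, 20.0000], [37.0000, 34.0000]] (det J = -757.0000).
Solving J·Δ = −F gives Δ = (0.9908, 0.2748).
Then the next iterate is (x, y)₁ = (-1.0092, -1.2252).

(-1.0092, -1.2252)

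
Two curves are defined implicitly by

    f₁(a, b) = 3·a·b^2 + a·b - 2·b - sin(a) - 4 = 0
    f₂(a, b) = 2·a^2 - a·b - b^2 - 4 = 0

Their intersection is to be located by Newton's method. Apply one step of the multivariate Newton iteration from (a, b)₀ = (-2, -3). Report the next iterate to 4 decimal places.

(-1.9754, -1.6097)

At (-2, -3): F = (-45.090703, -11.0000).
Jacobian J = [[3·b^2 + b - cos(a), 6·a·b + a - 2], [4·a - b, -a - 2·b]].
At the point, J = [[24.416147, 32.0000], [-5.0000, 8.0000]] (det J = 355.329175).
Solving J·Δ = −F gives Δ = (0.0246, 1.3903).
Then the next iterate is (a, b)₁ = (-1.9754, -1.6097).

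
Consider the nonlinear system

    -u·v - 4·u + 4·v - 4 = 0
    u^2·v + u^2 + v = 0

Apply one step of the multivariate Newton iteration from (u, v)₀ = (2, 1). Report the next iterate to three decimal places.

At (2, 1): F = (-10.000, 9.000).
Jacobian J = [[-v - 4, -u + 4], [2·u·v + 2·u, u^2 + 1]].
At the point, J = [[-5.000, 2.000], [8.000, 5.000]] (det J = -41.000).
Solving J·Δ = −F gives Δ = (-1.659, 0.854).
Then the next iterate is (u, v)₁ = (0.341, 1.854).

(0.341, 1.854)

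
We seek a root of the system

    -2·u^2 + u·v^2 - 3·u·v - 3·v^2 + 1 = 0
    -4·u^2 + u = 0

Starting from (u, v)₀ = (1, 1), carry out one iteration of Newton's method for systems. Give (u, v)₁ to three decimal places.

(0.571, 0.510)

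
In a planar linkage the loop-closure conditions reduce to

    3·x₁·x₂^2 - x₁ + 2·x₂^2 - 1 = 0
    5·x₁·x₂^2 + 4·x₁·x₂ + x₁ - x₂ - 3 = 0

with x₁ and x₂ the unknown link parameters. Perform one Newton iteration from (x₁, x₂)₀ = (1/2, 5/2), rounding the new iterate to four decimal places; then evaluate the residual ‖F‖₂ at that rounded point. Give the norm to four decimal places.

5.7775

At (1/2, 5/2): F = (20.3750, 15.6250).
Jacobian J = [[3·x₂^2 - 1, 6·x₁·x₂ + 4·x₂], [5·x₂^2 + 4·x₂ + 1, 10·x₁·x₂ + 4·x₁ - 1]].
At the point, J = [[17.7500, 17.5000], [42.2500, 13.5000]] (det J = -499.7500).
Solving J·Δ = −F gives Δ = (0.0033, -1.1676).
Then the next iterate is (x₁, x₂)₁ = (0.5033, 1.3324).
Re-evaluating at (0.5033, 1.3324): F = (4.727790, 3.320804), so ‖F‖₂ = 5.7775.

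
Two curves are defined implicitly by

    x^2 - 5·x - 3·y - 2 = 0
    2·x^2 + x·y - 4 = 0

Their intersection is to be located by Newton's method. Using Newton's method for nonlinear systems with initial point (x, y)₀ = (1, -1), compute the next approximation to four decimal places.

(3.0000, -4.0000)

At (1, -1): F = (-3.0000, -3.0000).
Jacobian J = [[2·x - 5, -3], [4·x + y, x]].
At the point, J = [[-3.0000, -3.0000], [3.0000, 1.0000]] (det J = 6.0000).
Solving J·Δ = −F gives Δ = (2.0000, -3.0000).
Then the next iterate is (x, y)₁ = (3.0000, -4.0000).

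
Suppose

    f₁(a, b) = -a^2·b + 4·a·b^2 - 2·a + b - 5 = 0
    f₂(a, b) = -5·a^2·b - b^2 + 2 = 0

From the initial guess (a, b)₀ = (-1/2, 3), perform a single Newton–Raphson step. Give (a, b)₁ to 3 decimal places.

(-0.276, 1.980)

At (-1/2, 3): F = (-19.750, -10.750).
Jacobian J = [[-2·a·b + 4·b^2 - 2, -a^2 + 8·a·b + 1], [-10·a·b, -5·a^2 - 2·b]].
At the point, J = [[37.000, -11.250], [15.000, -7.250]] (det J = -99.500).
Solving J·Δ = −F gives Δ = (0.224, -1.020).
Then the next iterate is (a, b)₁ = (-0.276, 1.980).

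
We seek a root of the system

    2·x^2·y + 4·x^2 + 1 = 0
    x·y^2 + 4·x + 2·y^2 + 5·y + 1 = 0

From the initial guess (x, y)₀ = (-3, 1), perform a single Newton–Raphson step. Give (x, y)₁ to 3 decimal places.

At (-3, 1): F = (55.000, -7.000).
Jacobian J = [[4·x·y + 8·x, 2·x^2], [y^2 + 4, 2·x·y + 4·y + 5]].
At the point, J = [[-36.000, 18.000], [5.000, 3.000]] (det J = -198.000).
Solving J·Δ = −F gives Δ = (1.470, -0.116).
Then the next iterate is (x, y)₁ = (-1.530, 0.884).

(-1.530, 0.884)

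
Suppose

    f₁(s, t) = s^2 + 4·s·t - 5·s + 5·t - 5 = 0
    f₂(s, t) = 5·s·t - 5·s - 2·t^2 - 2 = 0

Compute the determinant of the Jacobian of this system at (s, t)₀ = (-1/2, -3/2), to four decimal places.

J = [[2·s + 4·t - 5, 4·s + 5], [5·t - 5, 5·s - 4·t]].
At the point, J = [[-12.0000, 3.0000], [-12.5000, 3.5000]].
det J = -4.5000.

-4.5000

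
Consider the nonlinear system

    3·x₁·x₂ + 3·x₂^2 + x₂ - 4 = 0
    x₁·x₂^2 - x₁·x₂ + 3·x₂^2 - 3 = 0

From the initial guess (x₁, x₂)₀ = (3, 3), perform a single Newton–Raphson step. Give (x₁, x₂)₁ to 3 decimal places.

At (3, 3): F = (53.000, 42.000).
Jacobian J = [[3·x₂, 3·x₁ + 6·x₂ + 1], [x₂^2 - x₂, 2·x₁·x₂ - x₁ + 6·x₂]].
At the point, J = [[9.000, 28.000], [6.000, 33.000]] (det J = 129.000).
Solving J·Δ = −F gives Δ = (-4.442, -0.465).
Then the next iterate is (x₁, x₂)₁ = (-1.442, 2.535).

(-1.442, 2.535)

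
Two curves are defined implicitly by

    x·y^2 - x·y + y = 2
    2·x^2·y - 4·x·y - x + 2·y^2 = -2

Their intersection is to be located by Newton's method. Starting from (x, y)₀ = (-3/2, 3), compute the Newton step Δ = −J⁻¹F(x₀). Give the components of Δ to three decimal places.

At (-3/2, 3): F = (-8.000, 53.000).
Jacobian J = [[y^2 - y, 2·x·y - x + 1], [4·x·y - 4·y - 1, 2·x^2 - 4·x + 4·y]].
At the point, J = [[6.000, -6.500], [-31.000, 22.500]] (det J = -66.500).
Solving J·Δ = −F gives Δ = (2.474, 1.053).

(2.474, 1.053)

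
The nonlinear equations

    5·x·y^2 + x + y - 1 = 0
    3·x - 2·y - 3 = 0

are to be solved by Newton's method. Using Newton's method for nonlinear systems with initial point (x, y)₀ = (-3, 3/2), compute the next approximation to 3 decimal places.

At (-3, 3/2): F = (-36.250, -15.000).
Jacobian J = [[5·y^2 + 1, 10·x·y + 1], [3, -2]].
At the point, J = [[12.250, -44.000], [3.000, -2.000]] (det J = 107.500).
Solving J·Δ = −F gives Δ = (5.465, 0.698).
Then the next iterate is (x, y)₁ = (2.465, 2.198).

(2.465, 2.198)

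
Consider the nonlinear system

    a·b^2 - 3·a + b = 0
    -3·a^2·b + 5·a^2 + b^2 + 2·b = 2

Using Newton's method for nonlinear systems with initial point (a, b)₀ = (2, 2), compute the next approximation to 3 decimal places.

At (2, 2): F = (4.000, 2.000).
Jacobian J = [[b^2 - 3, 2·a·b + 1], [-6·a·b + 10·a, -3·a^2 + 2·b + 2]].
At the point, J = [[1.000, 9.000], [-4.000, -6.000]] (det J = 30.000).
Solving J·Δ = −F gives Δ = (1.400, -0.600).
Then the next iterate is (a, b)₁ = (3.400, 1.400).

(3.400, 1.400)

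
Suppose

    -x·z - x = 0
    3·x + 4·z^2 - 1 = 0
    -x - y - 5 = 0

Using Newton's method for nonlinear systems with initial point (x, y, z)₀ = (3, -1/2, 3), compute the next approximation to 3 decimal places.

(1.207, -6.207, 1.391)

At (3, -1/2, 3): F = (-12.000, 44.000, -7.500).
Jacobian J = [[-z - 1, 0, -x], [3, 0, 8·z], [-1, -1, 0]].
At the point, J = [[-4.000, 0.000, -3.000], [3.000, 0.000, 24.000], [-1.000, -1.000, 0.000]] (det J = -87.000).
Solving J·Δ = −F gives Δ = (-1.793, -5.707, -1.609).
Then the next iterate is (x, y, z)₁ = (1.207, -6.207, 1.391).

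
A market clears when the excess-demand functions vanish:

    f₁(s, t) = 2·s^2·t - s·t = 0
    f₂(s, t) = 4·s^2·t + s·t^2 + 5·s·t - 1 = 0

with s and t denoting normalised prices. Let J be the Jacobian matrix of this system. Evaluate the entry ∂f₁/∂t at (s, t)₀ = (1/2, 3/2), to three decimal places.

∂f₁/∂t = 2·s^2 - s.
At (1/2, 3/2) this is 0.000.

0.000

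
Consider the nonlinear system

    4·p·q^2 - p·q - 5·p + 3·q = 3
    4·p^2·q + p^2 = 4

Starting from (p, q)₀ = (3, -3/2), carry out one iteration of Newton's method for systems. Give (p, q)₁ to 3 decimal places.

At (3, -3/2): F = (9.000, -49.000).
Jacobian J = [[4·q^2 - q - 5, 8·p·q - p + 3], [8·p·q + 2·p, 4·p^2]].
At the point, J = [[5.500, -36.000], [-30.000, 36.000]] (det J = -882.000).
Solving J·Δ = −F gives Δ = (-1.633, 0.001).
Then the next iterate is (p, q)₁ = (1.367, -1.499).

(1.367, -1.499)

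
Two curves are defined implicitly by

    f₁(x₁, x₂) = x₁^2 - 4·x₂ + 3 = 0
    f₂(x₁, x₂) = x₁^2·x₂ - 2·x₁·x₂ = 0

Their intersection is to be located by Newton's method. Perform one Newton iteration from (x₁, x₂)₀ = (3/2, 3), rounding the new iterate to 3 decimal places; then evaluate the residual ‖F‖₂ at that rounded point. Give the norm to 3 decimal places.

0.338

At (3/2, 3): F = (-6.750, -2.250).
Jacobian J = [[2·x₁, -4], [2·x₁·x₂ - 2·x₂, x₁^2 - 2·x₁]].
At the point, J = [[3.000, -4.000], [3.000, -0.750]] (det J = 9.750).
Solving J·Δ = −F gives Δ = (0.404, -1.385).
Then the next iterate is (x₁, x₂)₁ = (1.904, 1.615).
Re-evaluating at (1.904, 1.615): F = (0.16522, -0.29520), so ‖F‖₂ = 0.338.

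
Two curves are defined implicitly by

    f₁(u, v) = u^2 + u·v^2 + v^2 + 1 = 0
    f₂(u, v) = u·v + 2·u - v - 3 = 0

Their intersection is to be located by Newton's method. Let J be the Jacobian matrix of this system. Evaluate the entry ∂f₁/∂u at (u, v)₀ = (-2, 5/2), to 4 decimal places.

∂f₁/∂u = 2·u + v^2.
At (-2, 5/2) this is 2.2500.

2.2500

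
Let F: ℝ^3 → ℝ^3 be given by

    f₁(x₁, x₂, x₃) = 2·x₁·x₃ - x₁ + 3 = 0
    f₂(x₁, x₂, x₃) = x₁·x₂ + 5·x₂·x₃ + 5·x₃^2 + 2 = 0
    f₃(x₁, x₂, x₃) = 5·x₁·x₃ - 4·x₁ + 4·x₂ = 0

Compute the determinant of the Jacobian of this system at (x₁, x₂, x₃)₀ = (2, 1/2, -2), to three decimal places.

J = [[2·x₃ - 1, 0, 2·x₁], [x₂, x₁ + 5·x₃, 5·x₂ + 10·x₃], [5·x₃ - 4, 4, 5·x₁]].
At the point, J = [[-5.000, 0.000, 4.000], [0.500, -8.000, -17.500], [-14.000, 4.000, 10.000]].
det J = -390.000.

-390.000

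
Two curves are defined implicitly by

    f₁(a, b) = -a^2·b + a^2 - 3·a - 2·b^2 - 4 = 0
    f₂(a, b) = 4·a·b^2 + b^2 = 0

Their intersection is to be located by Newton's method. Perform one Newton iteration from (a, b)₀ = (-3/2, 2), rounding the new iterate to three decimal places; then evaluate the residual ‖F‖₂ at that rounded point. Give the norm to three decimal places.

At (-3/2, 2): F = (-9.750, -20.000).
Jacobian J = [[-2·a·b + 2·a - 3, -a^2 - 4·b], [4·b^2, 8·a·b + 2·b]].
At the point, J = [[0.000, -10.250], [16.000, -20.000]] (det J = 164.000).
Solving J·Δ = −F gives Δ = (0.061, -0.951).
Then the next iterate is (a, b)₁ = (-1.439, 1.049).
Re-evaluating at (-1.439, 1.049): F = (-1.98527, -5.23351), so ‖F‖₂ = 5.597.

5.597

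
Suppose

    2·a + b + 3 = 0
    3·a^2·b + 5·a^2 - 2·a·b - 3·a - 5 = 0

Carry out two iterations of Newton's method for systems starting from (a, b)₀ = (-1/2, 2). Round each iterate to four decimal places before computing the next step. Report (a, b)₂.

(-1.3714, -0.2573)

At (-1/2, 2): F = (4.0000, 1.2500).
Jacobian J = [[2, 1], [6·a·b + 10·a - 2·b - 3, 3·a^2 - 2·a]].
At the point, J = [[2.0000, 1.0000], [-18.0000, 1.7500]] (det J = 21.5000).
Solving J·Δ = −F gives Δ = (-0.2674, -3.4651).
Then the next iterate is (a, b)₁ = (-0.7674, -1.4651).
Round to (-0.7674, -1.4651) and repeat: F = (0.0001, -4.590326), J = [[2.0000, 1.0000], [-0.997894, 3.301508]].
Δ = (-0.6040, 1.2078), so (a, b)₂ = (-1.3714, -0.2573).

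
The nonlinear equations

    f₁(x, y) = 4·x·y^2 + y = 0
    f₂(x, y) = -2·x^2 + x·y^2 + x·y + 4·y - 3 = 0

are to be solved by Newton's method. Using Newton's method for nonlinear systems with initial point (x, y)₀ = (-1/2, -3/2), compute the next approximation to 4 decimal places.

At (-1/2, -3/2): F = (-6.0000, -9.8750).
Jacobian J = [[4·y^2, 8·x·y + 1], [-4·x + y^2 + y, 2·x·y + x + 4]].
At the point, J = [[9.0000, 7.0000], [2.7500, 5.0000]] (det J = 25.7500).
Solving J·Δ = −F gives Δ = (-1.5194, 2.8107).
Then the next iterate is (x, y)₁ = (-2.0194, 1.3107).

(-2.0194, 1.3107)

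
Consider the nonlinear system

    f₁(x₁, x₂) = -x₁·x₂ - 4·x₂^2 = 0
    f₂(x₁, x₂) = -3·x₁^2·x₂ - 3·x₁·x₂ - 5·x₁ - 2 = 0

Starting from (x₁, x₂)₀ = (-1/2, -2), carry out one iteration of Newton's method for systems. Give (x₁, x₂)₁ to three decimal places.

(-0.545, -0.964)

At (-1/2, -2): F = (-17.000, -1.000).
Jacobian J = [[-x₂, -x₁ - 8·x₂], [-6·x₁·x₂ - 3·x₂ - 5, -3·x₁^2 - 3·x₁]].
At the point, J = [[2.000, 16.500], [-5.000, 0.750]] (det J = 84.000).
Solving J·Δ = −F gives Δ = (-0.045, 1.036).
Then the next iterate is (x₁, x₂)₁ = (-0.545, -0.964).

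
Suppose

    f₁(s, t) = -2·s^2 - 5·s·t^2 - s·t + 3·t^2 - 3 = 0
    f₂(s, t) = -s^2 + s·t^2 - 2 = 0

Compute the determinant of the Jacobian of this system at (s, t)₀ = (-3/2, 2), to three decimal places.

J = [[-4·s - 5·t^2 - t, -10·s·t - s + 6·t], [-2·s + t^2, 2·s·t]].
At the point, J = [[-16.000, 43.500], [7.000, -6.000]].
det J = -208.500.

-208.500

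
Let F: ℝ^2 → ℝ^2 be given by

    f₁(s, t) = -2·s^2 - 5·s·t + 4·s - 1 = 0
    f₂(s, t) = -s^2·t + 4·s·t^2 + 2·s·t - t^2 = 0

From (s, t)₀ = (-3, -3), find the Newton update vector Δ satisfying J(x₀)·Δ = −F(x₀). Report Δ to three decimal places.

(2.091, 0.745)

At (-3, -3): F = (-76.000, -72.000).
Jacobian J = [[-4·s - 5·t + 4, -5·s], [-2·s·t + 4·t^2 + 2·t, -s^2 + 8·s·t + 2·s - 2·t]].
At the point, J = [[31.000, 15.000], [12.000, 63.000]] (det J = 1773.000).
Solving J·Δ = −F gives Δ = (2.091, 0.745).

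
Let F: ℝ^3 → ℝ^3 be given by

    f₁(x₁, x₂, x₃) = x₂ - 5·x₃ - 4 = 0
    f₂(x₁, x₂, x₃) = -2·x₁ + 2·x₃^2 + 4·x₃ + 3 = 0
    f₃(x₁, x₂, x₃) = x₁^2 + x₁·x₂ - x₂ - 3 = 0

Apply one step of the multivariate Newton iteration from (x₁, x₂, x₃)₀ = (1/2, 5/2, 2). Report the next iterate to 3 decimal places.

At (1/2, 5/2, 2): F = (-11.500, 18.000, -4.000).
Jacobian J = [[0, 1, -5], [-2, 0, 4·x₃ + 4], [2·x₁ + x₂, x₁ - 1, 0]].
At the point, J = [[0.000, 1.000, -5.000], [-2.000, 0.000, 12.000], [3.500, -0.500, 0.000]] (det J = 37.000).
Solving J·Δ = −F gives Δ = (1.946, 5.622, -1.176).
Then the next iterate is (x₁, x₂, x₃)₁ = (2.446, 8.122, 0.824).

(2.446, 8.122, 0.824)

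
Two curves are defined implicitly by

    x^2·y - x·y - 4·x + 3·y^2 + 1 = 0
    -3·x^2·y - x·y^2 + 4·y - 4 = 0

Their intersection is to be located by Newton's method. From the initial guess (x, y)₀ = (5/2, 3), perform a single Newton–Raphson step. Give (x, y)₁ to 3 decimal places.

(1.786, 1.918)

At (5/2, 3): F = (29.250, -70.750).
Jacobian J = [[2·x·y - y - 4, x^2 - x + 6·y], [-6·x·y - y^2, -3·x^2 - 2·x·y + 4]].
At the point, J = [[8.000, 21.750], [-54.000, -29.750]] (det J = 936.500).
Solving J·Δ = −F gives Δ = (-0.714, -1.082).
Then the next iterate is (x, y)₁ = (1.786, 1.918).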